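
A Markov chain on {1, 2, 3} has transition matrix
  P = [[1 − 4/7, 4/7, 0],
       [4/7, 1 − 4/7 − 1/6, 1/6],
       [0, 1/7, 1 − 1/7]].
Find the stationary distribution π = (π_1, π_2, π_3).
π = (6/19, 6/19, 7/19)

This is a birth-death chain on three states, which satisfies detailed balance: π_1 · P_{12} = π_2 · P_{21} and π_2 · P_{23} = π_3 · P_{32}.
From π_1 · 4/7 = π_2 · 4/7: π_2/π_1 = (4/7)/(4/7) = 1.
From π_2 · 1/6 = π_3 · 1/7: π_3/π_2 = (1/6)/(1/7) = 7/6.
Take π_1 proportional to 1; then unnormalized π = (1, 1, 7/6). Normalize by dividing by the sum 19/6:
  π = (6/19, 6/19, 7/19).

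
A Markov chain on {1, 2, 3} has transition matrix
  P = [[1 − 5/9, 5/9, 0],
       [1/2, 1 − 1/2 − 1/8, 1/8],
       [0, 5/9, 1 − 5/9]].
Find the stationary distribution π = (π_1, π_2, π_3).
π = (36/85, 8/17, 9/85)

This is a birth-death chain on three states, which satisfies detailed balance: π_1 · P_{12} = π_2 · P_{21} and π_2 · P_{23} = π_3 · P_{32}.
From π_1 · 5/9 = π_2 · 1/2: π_2/π_1 = (5/9)/(1/2) = 10/9.
From π_2 · 1/8 = π_3 · 5/9: π_3/π_2 = (1/8)/(5/9) = 9/40.
Take π_1 proportional to 1; then unnormalized π = (1, 10/9, 1/4). Normalize by dividing by the sum 85/36:
  π = (36/85, 8/17, 9/85).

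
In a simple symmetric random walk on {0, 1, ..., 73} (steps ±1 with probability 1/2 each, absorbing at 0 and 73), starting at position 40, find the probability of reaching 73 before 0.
P(hit 73 before 0) = 40/73

Let u_k = P(hit 73 before 0 | start at k). Then u_0 = 0, u_73 = 1, and u_k = u_{k-1}/2 + u_{k+1}/2 for 1 ≤ k ≤ 72. This harmonic recurrence is solved by u_k = k/73, giving u_40 = 40/73.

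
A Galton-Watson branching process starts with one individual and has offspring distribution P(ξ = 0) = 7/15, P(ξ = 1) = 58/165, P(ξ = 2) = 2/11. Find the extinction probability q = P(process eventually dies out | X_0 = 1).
q = 1

Mean offspring μ = 0·7/15 + 1·58/165 + 2·2/11 = 118/165 ≤ 1. For μ ≤ 1 with offspring not concentrated at 1, the Galton-Watson process goes extinct almost surely, so q = 1.
(Algebraic check: The pgf is f(s) = 7/15 + 58/165·s + 2/11·s². The extinction probability q is the smallest fixed point of f in [0, 1]. Setting s = f(s):
  2/11·s² + (58/165 − 1)·s + 7/15 = 0
  2/11·s² − (7/15 + 2/11)·s + 7/15 = 0
which factors as (s − 1)·(2/11·s − 7/15) = 0, giving roots s = 1 and s = (7/15)/(2/11) = 77/30. Since 77/30 ≥ 1, the smallest root in [0, 1] is s = 1.)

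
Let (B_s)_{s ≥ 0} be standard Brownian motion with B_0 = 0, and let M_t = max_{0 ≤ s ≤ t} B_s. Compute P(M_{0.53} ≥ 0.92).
P(M_{0.53} ≥ 0.92) = 2·P(B_{0.53} ≥ 0.92) = 2(1 − Φ(0.92/√0.53)) ≈ 0.2063

By the reflection principle for Brownian motion, P(M_t ≥ a) = 2 · P(B_t ≥ a) for a ≥ 0. Since B_t ~ N(0, t), P(B_t ≥ 0.92) = 1 − Φ(0.92/√t) = 1 − Φ(0.92/√0.53) = 1 − Φ(1.2637). So
  P(M_{0.53} ≥ 0.92) = 2(1 − Φ(1.2637)) ≈ 0.2063.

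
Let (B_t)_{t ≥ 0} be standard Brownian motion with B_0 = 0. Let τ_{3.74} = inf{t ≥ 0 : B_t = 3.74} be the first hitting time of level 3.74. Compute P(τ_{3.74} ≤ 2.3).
P(τ_{3.74} ≤ 2.3) = 2(1 − Φ(3.74/√2.3)) = 2(1 − Φ(2.4661)) ≈ 0.0137

By the reflection principle for standard BM, P(τ_b ≤ t) = 2 · P(B_t ≥ b). Since B_t ~ N(0, t), P(B_t ≥ 3.74) = 1 − Φ(3.74/√t) = 1 − Φ(3.74/√2.3) = 1 − Φ(2.4661) ≈ 0.00683. Doubling: P(τ_{3.74} ≤ 2.3) ≈ 2 · 0.00683 = 0.01366 ≈ 0.0137.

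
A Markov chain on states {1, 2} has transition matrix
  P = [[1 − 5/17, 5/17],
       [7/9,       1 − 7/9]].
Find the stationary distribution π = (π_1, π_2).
π_1 = 119/164, π_2 = 45/164

Solve πP = π with π_1 + π_2 = 1. From πP = π: π_1 · (1 − 5/17) + π_2 · 7/9 = π_1 ⇒ π_2 · 7/9 = π_1 · 5/17 ⇒ π_2/π_1 = (5/17)/(7/9) = 45/119. Together with π_1 + π_2 = 1:
  π_1 = (7/9)/(5/17 + 7/9) = (7/9)/(164/153) = 119/164,
  π_2 = (5/17)/(5/17 + 7/9) = (5/17)/(164/153) = 45/164.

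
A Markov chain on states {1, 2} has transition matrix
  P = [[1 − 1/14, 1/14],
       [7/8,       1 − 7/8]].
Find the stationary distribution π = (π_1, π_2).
π_1 = 49/53, π_2 = 4/53

Solve πP = π with π_1 + π_2 = 1. From πP = π: π_1 · (1 − 1/14) + π_2 · 7/8 = π_1 ⇒ π_2 · 7/8 = π_1 · 1/14 ⇒ π_2/π_1 = (1/14)/(7/8) = 4/49. Together with π_1 + π_2 = 1:
  π_1 = (7/8)/(1/14 + 7/8) = (7/8)/(53/56) = 49/53,
  π_2 = (1/14)/(1/14 + 7/8) = (1/14)/(53/56) = 4/53.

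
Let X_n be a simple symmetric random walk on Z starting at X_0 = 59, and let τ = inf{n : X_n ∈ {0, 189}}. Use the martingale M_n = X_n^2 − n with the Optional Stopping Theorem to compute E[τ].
E[τ] = 7670

M_n = X_n^2 − n is a martingale (since E[X_{n+1}^2 | F_n] = X_n^2 + 1). By OST (τ has finite mean in a bounded region), E[M_τ] = E[M_0] = X_0^2 − 0 = 59^2 = 3481. Also E[M_τ] = E[X_τ^2] − E[τ]. The walk exits at 0 or 189, with P(hit 189 first) = 59/189, so E[X_τ^2] = 189^2 · 59/189 + 0 = 11151. Thus E[τ] = E[X_τ^2] − E[M_τ] = 11151 − 3481 = 7670 = 59(189 − 59) = 7670.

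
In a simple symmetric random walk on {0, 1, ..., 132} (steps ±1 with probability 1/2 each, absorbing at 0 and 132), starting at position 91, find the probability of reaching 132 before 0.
P(hit 132 before 0) = 91/132

Let u_k = P(hit 132 before 0 | start at k). Then u_0 = 0, u_132 = 1, and u_k = u_{k-1}/2 + u_{k+1}/2 for 1 ≤ k ≤ 131. This harmonic recurrence is solved by u_k = k/132, giving u_91 = 91/132.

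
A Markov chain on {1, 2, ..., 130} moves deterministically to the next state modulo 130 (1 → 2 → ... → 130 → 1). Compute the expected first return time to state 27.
E[T_27 | X_0 = 27] = 130

The chain cycles deterministically, so starting at state 27 it returns in exactly 130 steps. Equivalently, the stationary distribution is uniform π_j = 1/130 for every state j, so by Kac's formula E[T_27] = 1/π_27 = 130.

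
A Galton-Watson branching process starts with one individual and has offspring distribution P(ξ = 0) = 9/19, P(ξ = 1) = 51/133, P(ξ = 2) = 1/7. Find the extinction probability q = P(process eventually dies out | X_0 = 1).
q = 1

Mean offspring μ = 0·9/19 + 1·51/133 + 2·1/7 = 89/133 ≤ 1. For μ ≤ 1 with offspring not concentrated at 1, the Galton-Watson process goes extinct almost surely, so q = 1.
(Algebraic check: The pgf is f(s) = 9/19 + 51/133·s + 1/7·s². The extinction probability q is the smallest fixed point of f in [0, 1]. Setting s = f(s):
  1/7·s² + (51/133 − 1)·s + 9/19 = 0
  1/7·s² − (9/19 + 1/7)·s + 9/19 = 0
which factors as (s − 1)·(1/7·s − 9/19) = 0, giving roots s = 1 and s = (9/19)/(1/7) = 63/19. Since 63/19 ≥ 1, the smallest root in [0, 1] is s = 1.)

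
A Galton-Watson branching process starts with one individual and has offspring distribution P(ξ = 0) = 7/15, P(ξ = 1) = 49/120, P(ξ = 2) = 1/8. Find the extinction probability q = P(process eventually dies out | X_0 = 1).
q = 1

Mean offspring μ = 0·7/15 + 1·49/120 + 2·1/8 = 79/120 ≤ 1. For μ ≤ 1 with offspring not concentrated at 1, the Galton-Watson process goes extinct almost surely, so q = 1.
(Algebraic check: The pgf is f(s) = 7/15 + 49/120·s + 1/8·s². The extinction probability q is the smallest fixed point of f in [0, 1]. Setting s = f(s):
  1/8·s² + (49/120 − 1)·s + 7/15 = 0
  1/8·s² − (7/15 + 1/8)·s + 7/15 = 0
which factors as (s − 1)·(1/8·s − 7/15) = 0, giving roots s = 1 and s = (7/15)/(1/8) = 56/15. Since 56/15 ≥ 1, the smallest root in [0, 1] is s = 1.)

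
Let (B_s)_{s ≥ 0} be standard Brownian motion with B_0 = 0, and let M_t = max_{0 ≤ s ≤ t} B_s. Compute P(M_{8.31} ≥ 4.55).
P(M_{8.31} ≥ 4.55) = 2·P(B_{8.31} ≥ 4.55) = 2(1 − Φ(4.55/√8.31)) ≈ 0.1145

By the reflection principle for Brownian motion, P(M_t ≥ a) = 2 · P(B_t ≥ a) for a ≥ 0. Since B_t ~ N(0, t), P(B_t ≥ 4.55) = 1 − Φ(4.55/√t) = 1 − Φ(4.55/√8.31) = 1 − Φ(1.5784). So
  P(M_{8.31} ≥ 4.55) = 2(1 − Φ(1.5784)) ≈ 0.1145.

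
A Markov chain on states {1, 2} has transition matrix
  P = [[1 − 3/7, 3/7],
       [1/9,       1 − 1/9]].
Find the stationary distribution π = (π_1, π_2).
π_1 = 7/34, π_2 = 27/34

Solve πP = π with π_1 + π_2 = 1. From πP = π: π_1 · (1 − 3/7) + π_2 · 1/9 = π_1 ⇒ π_2 · 1/9 = π_1 · 3/7 ⇒ π_2/π_1 = (3/7)/(1/9) = 27/7. Together with π_1 + π_2 = 1:
  π_1 = (1/9)/(3/7 + 1/9) = (1/9)/(34/63) = 7/34,
  π_2 = (3/7)/(3/7 + 1/9) = (3/7)/(34/63) = 27/34.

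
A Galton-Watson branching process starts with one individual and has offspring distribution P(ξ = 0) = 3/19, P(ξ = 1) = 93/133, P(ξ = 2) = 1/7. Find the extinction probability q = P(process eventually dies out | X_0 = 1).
q = 1

Mean offspring μ = 0·3/19 + 1·93/133 + 2·1/7 = 131/133 ≤ 1. For μ ≤ 1 with offspring not concentrated at 1, the Galton-Watson process goes extinct almost surely, so q = 1.
(Algebraic check: The pgf is f(s) = 3/19 + 93/133·s + 1/7·s². The extinction probability q is the smallest fixed point of f in [0, 1]. Setting s = f(s):
  1/7·s² + (93/133 − 1)·s + 3/19 = 0
  1/7·s² − (3/19 + 1/7)·s + 3/19 = 0
which factors as (s − 1)·(1/7·s − 3/19) = 0, giving roots s = 1 and s = (3/19)/(1/7) = 21/19. Since 21/19 ≥ 1, the smallest root in [0, 1] is s = 1.)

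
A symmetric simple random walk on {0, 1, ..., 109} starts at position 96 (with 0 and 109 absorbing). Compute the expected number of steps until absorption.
E[τ | X_0 = 96] = 1248

Let v_k = E[τ | X_0 = k]. Boundary: v_0 = v_109 = 0. Recurrence: v_k = 1 + (v_{k-1} + v_{k+1})/2 for 1 ≤ k ≤ 108. The particular solution to v_k − (v_{k-1} + v_{k+1})/2 = 1 is v_k = −k^2. Adding homogeneous solution A + B k and matching boundaries gives v_k = k (109 − k). Substituting k = 96: v_96 = 96 · 13 = 1248.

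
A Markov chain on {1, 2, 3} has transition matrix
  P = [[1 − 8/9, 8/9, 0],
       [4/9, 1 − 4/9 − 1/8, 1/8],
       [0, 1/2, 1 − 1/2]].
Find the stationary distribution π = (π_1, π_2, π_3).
π = (2/7, 4/7, 1/7)

This is a birth-death chain on three states, which satisfies detailed balance: π_1 · P_{12} = π_2 · P_{21} and π_2 · P_{23} = π_3 · P_{32}.
From π_1 · 8/9 = π_2 · 4/9: π_2/π_1 = (8/9)/(4/9) = 2.
From π_2 · 1/8 = π_3 · 1/2: π_3/π_2 = (1/8)/(1/2) = 1/4.
Take π_1 proportional to 1; then unnormalized π = (1, 2, 1/2). Normalize by dividing by the sum 7/2:
  π = (2/7, 4/7, 1/7).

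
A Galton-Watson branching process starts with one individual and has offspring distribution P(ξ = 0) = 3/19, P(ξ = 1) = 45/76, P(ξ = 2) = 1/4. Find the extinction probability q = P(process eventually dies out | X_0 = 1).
q = 12/19

The pgf is f(s) = 3/19 + 45/76·s + 1/4·s². The extinction probability q is the smallest fixed point of f in [0, 1]. Setting s = f(s):
  1/4·s² + (45/76 − 1)·s + 3/19 = 0
  1/4·s² − (3/19 + 1/4)·s + 3/19 = 0
which factors as (s − 1)·(1/4·s − 3/19) = 0, giving roots s = 1 and s = (3/19)/(1/4) = 12/19.
Mean offspring μ = 45/76 + 2·1/4 = 83/76 > 1 (supercritical), so q < 1. The extinction probability is the smaller root: q = (3/19)/(1/4) = 12/19.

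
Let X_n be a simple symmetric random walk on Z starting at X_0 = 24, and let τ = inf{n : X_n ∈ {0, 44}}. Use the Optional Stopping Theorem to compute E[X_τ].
E[X_τ] = 24

X_n is a martingale and τ is a bounded-mean stopping time (indeed τ is finite a.s. with bounded expectation since the walk is in a bounded region). By the OST, E[X_τ] = E[X_0] = 24. Equivalently: E[X_τ] = 44 · P(hit 44 first) + 0 · P(hit 0 first) = 44 · (24/44) = 24.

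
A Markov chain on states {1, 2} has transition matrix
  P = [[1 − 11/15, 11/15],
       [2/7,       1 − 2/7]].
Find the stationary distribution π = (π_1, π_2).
π_1 = 30/107, π_2 = 77/107

Solve πP = π with π_1 + π_2 = 1. From πP = π: π_1 · (1 − 11/15) + π_2 · 2/7 = π_1 ⇒ π_2 · 2/7 = π_1 · 11/15 ⇒ π_2/π_1 = (11/15)/(2/7) = 77/30. Together with π_1 + π_2 = 1:
  π_1 = (2/7)/(11/15 + 2/7) = (2/7)/(107/105) = 30/107,
  π_2 = (11/15)/(11/15 + 2/7) = (11/15)/(107/105) = 77/107.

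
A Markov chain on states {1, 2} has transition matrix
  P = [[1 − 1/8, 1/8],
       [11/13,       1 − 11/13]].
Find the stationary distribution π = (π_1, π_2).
π_1 = 88/101, π_2 = 13/101

Solve πP = π with π_1 + π_2 = 1. From πP = π: π_1 · (1 − 1/8) + π_2 · 11/13 = π_1 ⇒ π_2 · 11/13 = π_1 · 1/8 ⇒ π_2/π_1 = (1/8)/(11/13) = 13/88. Together with π_1 + π_2 = 1:
  π_1 = (11/13)/(1/8 + 11/13) = (11/13)/(101/104) = 88/101,
  π_2 = (1/8)/(1/8 + 11/13) = (1/8)/(101/104) = 13/101.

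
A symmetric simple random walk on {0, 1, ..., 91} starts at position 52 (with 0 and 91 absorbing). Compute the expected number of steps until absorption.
E[τ | X_0 = 52] = 2028

Let v_k = E[τ | X_0 = k]. Boundary: v_0 = v_91 = 0. Recurrence: v_k = 1 + (v_{k-1} + v_{k+1})/2 for 1 ≤ k ≤ 90. The particular solution to v_k − (v_{k-1} + v_{k+1})/2 = 1 is v_k = −k^2. Adding homogeneous solution A + B k and matching boundaries gives v_k = k (91 − k). Substituting k = 52: v_52 = 52 · 39 = 2028.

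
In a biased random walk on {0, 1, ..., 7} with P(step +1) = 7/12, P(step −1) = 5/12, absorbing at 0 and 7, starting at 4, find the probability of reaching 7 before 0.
P(hit 7 before 0) = (1 − (5/7)^4) / (1 − (5/7)^7) = 304584/372709

Let u_k denote P(reach 7 before 0 | start at k). Boundary: u_0 = 0, u_7 = 1. Recurrence: u_k = 7/12·u_{k+1} + 5/12·u_{k-1} for 1 ≤ k ≤ 6. Try u_k = A + B·r^k with r = q/p = (5/12)/(7/12) = 5/7. Substitution satisfies the recurrence; boundary conditions give:
  u_k = (1 − r^k) / (1 − r^N) = (1 − (5/7)^4) / (1 − (5/7)^7) = 304584/372709.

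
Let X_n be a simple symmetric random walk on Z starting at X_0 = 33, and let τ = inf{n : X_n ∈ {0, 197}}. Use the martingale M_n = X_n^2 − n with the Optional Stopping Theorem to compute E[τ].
E[τ] = 5412

M_n = X_n^2 − n is a martingale (since E[X_{n+1}^2 | F_n] = X_n^2 + 1). By OST (τ has finite mean in a bounded region), E[M_τ] = E[M_0] = X_0^2 − 0 = 33^2 = 1089. Also E[M_τ] = E[X_τ^2] − E[τ]. The walk exits at 0 or 197, with P(hit 197 first) = 33/197, so E[X_τ^2] = 197^2 · 33/197 + 0 = 6501. Thus E[τ] = E[X_τ^2] − E[M_τ] = 6501 − 1089 = 5412 = 33(197 − 33) = 5412.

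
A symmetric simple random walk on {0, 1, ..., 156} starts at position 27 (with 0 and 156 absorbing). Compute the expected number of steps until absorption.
E[τ | X_0 = 27] = 3483

Let v_k = E[τ | X_0 = k]. Boundary: v_0 = v_156 = 0. Recurrence: v_k = 1 + (v_{k-1} + v_{k+1})/2 for 1 ≤ k ≤ 155. The particular solution to v_k − (v_{k-1} + v_{k+1})/2 = 1 is v_k = −k^2. Adding homogeneous solution A + B k and matching boundaries gives v_k = k (156 − k). Substituting k = 27: v_27 = 27 · 129 = 3483.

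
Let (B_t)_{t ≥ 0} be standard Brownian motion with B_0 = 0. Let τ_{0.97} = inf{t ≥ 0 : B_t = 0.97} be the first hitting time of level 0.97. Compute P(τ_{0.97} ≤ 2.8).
P(τ_{0.97} ≤ 2.8) = 2(1 − Φ(0.97/√2.8)) = 2(1 − Φ(0.5797)) ≈ 0.5621

By the reflection principle for standard BM, P(τ_b ≤ t) = 2 · P(B_t ≥ b). Since B_t ~ N(0, t), P(B_t ≥ 0.97) = 1 − Φ(0.97/√t) = 1 − Φ(0.97/√2.8) = 1 − Φ(0.5797) ≈ 0.28106. Doubling: P(τ_{0.97} ≤ 2.8) ≈ 2 · 0.28106 = 0.56212 ≈ 0.5621.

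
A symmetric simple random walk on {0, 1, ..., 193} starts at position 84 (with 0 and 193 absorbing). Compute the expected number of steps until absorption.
E[τ | X_0 = 84] = 9156

Let v_k = E[τ | X_0 = k]. Boundary: v_0 = v_193 = 0. Recurrence: v_k = 1 + (v_{k-1} + v_{k+1})/2 for 1 ≤ k ≤ 192. The particular solution to v_k − (v_{k-1} + v_{k+1})/2 = 1 is v_k = −k^2. Adding homogeneous solution A + B k and matching boundaries gives v_k = k (193 − k). Substituting k = 84: v_84 = 84 · 109 = 9156.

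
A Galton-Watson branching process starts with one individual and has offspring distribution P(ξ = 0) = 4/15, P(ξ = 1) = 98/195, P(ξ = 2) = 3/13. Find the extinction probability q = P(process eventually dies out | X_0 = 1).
q = 1

Mean offspring μ = 0·4/15 + 1·98/195 + 2·3/13 = 188/195 ≤ 1. For μ ≤ 1 with offspring not concentrated at 1, the Galton-Watson process goes extinct almost surely, so q = 1.
(Algebraic check: The pgf is f(s) = 4/15 + 98/195·s + 3/13·s². The extinction probability q is the smallest fixed point of f in [0, 1]. Setting s = f(s):
  3/13·s² + (98/195 − 1)·s + 4/15 = 0
  3/13·s² − (4/15 + 3/13)·s + 4/15 = 0
which factors as (s − 1)·(3/13·s − 4/15) = 0, giving roots s = 1 and s = (4/15)/(3/13) = 52/45. Since 52/45 ≥ 1, the smallest root in [0, 1] is s = 1.)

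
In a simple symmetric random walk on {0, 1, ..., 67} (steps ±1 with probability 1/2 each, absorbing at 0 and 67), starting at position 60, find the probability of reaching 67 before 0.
P(hit 67 before 0) = 60/67

Let u_k = P(hit 67 before 0 | start at k). Then u_0 = 0, u_67 = 1, and u_k = u_{k-1}/2 + u_{k+1}/2 for 1 ≤ k ≤ 66. This harmonic recurrence is solved by u_k = k/67, giving u_60 = 60/67.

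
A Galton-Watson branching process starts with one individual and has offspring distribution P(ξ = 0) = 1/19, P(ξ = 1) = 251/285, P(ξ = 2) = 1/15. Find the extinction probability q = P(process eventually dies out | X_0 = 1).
q = 15/19

The pgf is f(s) = 1/19 + 251/285·s + 1/15·s². The extinction probability q is the smallest fixed point of f in [0, 1]. Setting s = f(s):
  1/15·s² + (251/285 − 1)·s + 1/19 = 0
  1/15·s² − (1/19 + 1/15)·s + 1/19 = 0
which factors as (s − 1)·(1/15·s − 1/19) = 0, giving roots s = 1 and s = (1/19)/(1/15) = 15/19.
Mean offspring μ = 251/285 + 2·1/15 = 289/285 > 1 (supercritical), so q < 1. The extinction probability is the smaller root: q = (1/19)/(1/15) = 15/19.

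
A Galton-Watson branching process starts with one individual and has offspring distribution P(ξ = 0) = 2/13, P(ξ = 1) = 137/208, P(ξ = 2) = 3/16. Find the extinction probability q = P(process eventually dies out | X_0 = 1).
q = 32/39

The pgf is f(s) = 2/13 + 137/208·s + 3/16·s². The extinction probability q is the smallest fixed point of f in [0, 1]. Setting s = f(s):
  3/16·s² + (137/208 − 1)·s + 2/13 = 0
  3/16·s² − (2/13 + 3/16)·s + 2/13 = 0
which factors as (s − 1)·(3/16·s − 2/13) = 0, giving roots s = 1 and s = (2/13)/(3/16) = 32/39.
Mean offspring μ = 137/208 + 2·3/16 = 215/208 > 1 (supercritical), so q < 1. The extinction probability is the smaller root: q = (2/13)/(3/16) = 32/39.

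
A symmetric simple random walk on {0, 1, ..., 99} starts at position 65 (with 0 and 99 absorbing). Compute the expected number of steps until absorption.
E[τ | X_0 = 65] = 2210

Let v_k = E[τ | X_0 = k]. Boundary: v_0 = v_99 = 0. Recurrence: v_k = 1 + (v_{k-1} + v_{k+1})/2 for 1 ≤ k ≤ 98. The particular solution to v_k − (v_{k-1} + v_{k+1})/2 = 1 is v_k = −k^2. Adding homogeneous solution A + B k and matching boundaries gives v_k = k (99 − k). Substituting k = 65: v_65 = 65 · 34 = 2210.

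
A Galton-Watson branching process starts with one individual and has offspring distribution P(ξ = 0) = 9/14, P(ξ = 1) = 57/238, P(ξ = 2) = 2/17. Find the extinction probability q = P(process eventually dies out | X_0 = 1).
q = 1

Mean offspring μ = 0·9/14 + 1·57/238 + 2·2/17 = 113/238 ≤ 1. For μ ≤ 1 with offspring not concentrated at 1, the Galton-Watson process goes extinct almost surely, so q = 1.
(Algebraic check: The pgf is f(s) = 9/14 + 57/238·s + 2/17·s². The extinction probability q is the smallest fixed point of f in [0, 1]. Setting s = f(s):
  2/17·s² + (57/238 − 1)·s + 9/14 = 0
  2/17·s² − (9/14 + 2/17)·s + 9/14 = 0
which factors as (s − 1)·(2/17·s − 9/14) = 0, giving roots s = 1 and s = (9/14)/(2/17) = 153/28. Since 153/28 ≥ 1, the smallest root in [0, 1] is s = 1.)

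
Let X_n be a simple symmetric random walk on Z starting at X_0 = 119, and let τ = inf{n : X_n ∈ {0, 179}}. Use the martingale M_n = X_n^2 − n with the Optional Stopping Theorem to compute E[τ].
E[τ] = 7140

M_n = X_n^2 − n is a martingale (since E[X_{n+1}^2 | F_n] = X_n^2 + 1). By OST (τ has finite mean in a bounded region), E[M_τ] = E[M_0] = X_0^2 − 0 = 119^2 = 14161. Also E[M_τ] = E[X_τ^2] − E[τ]. The walk exits at 0 or 179, with P(hit 179 first) = 119/179, so E[X_τ^2] = 179^2 · 119/179 + 0 = 21301. Thus E[τ] = E[X_τ^2] − E[M_τ] = 21301 − 14161 = 7140 = 119(179 − 119) = 7140.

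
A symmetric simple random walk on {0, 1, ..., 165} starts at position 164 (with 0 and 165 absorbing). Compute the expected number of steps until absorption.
E[τ | X_0 = 164] = 164

Let v_k = E[τ | X_0 = k]. Boundary: v_0 = v_165 = 0. Recurrence: v_k = 1 + (v_{k-1} + v_{k+1})/2 for 1 ≤ k ≤ 164. The particular solution to v_k − (v_{k-1} + v_{k+1})/2 = 1 is v_k = −k^2. Adding homogeneous solution A + B k and matching boundaries gives v_k = k (165 − k). Substituting k = 164: v_164 = 164 · 1 = 164.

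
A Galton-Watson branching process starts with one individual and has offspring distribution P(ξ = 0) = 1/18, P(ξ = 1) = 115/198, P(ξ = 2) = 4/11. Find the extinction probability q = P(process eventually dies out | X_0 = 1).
q = 11/72

The pgf is f(s) = 1/18 + 115/198·s + 4/11·s². The extinction probability q is the smallest fixed point of f in [0, 1]. Setting s = f(s):
  4/11·s² + (115/198 − 1)·s + 1/18 = 0
  4/11·s² − (1/18 + 4/11)·s + 1/18 = 0
which factors as (s − 1)·(4/11·s − 1/18) = 0, giving roots s = 1 and s = (1/18)/(4/11) = 11/72.
Mean offspring μ = 115/198 + 2·4/11 = 259/198 > 1 (supercritical), so q < 1. The extinction probability is the smaller root: q = (1/18)/(4/11) = 11/72.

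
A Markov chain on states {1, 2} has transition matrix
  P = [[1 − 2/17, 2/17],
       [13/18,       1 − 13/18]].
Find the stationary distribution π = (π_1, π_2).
π_1 = 221/257, π_2 = 36/257

Solve πP = π with π_1 + π_2 = 1. From πP = π: π_1 · (1 − 2/17) + π_2 · 13/18 = π_1 ⇒ π_2 · 13/18 = π_1 · 2/17 ⇒ π_2/π_1 = (2/17)/(13/18) = 36/221. Together with π_1 + π_2 = 1:
  π_1 = (13/18)/(2/17 + 13/18) = (13/18)/(257/306) = 221/257,
  π_2 = (2/17)/(2/17 + 13/18) = (2/17)/(257/306) = 36/257.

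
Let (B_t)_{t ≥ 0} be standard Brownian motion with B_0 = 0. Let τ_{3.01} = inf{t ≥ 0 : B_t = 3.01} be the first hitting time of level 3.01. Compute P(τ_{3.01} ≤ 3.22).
P(τ_{3.01} ≤ 3.22) = 2(1 − Φ(3.01/√3.22)) = 2(1 − Φ(1.6774)) ≈ 0.0935

By the reflection principle for standard BM, P(τ_b ≤ t) = 2 · P(B_t ≥ b). Since B_t ~ N(0, t), P(B_t ≥ 3.01) = 1 − Φ(3.01/√t) = 1 − Φ(3.01/√3.22) = 1 − Φ(1.6774) ≈ 0.04673. Doubling: P(τ_{3.01} ≤ 3.22) ≈ 2 · 0.04673 = 0.09346 ≈ 0.0935.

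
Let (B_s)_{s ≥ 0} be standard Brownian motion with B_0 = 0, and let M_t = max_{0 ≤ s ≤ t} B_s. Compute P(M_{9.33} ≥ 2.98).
P(M_{9.33} ≥ 2.98) = 2·P(B_{9.33} ≥ 2.98) = 2(1 − Φ(2.98/√9.33)) ≈ 0.3293

By the reflection principle for Brownian motion, P(M_t ≥ a) = 2 · P(B_t ≥ a) for a ≥ 0. Since B_t ~ N(0, t), P(B_t ≥ 2.98) = 1 − Φ(2.98/√t) = 1 − Φ(2.98/√9.33) = 1 − Φ(0.9756). So
  P(M_{9.33} ≥ 2.98) = 2(1 − Φ(0.9756)) ≈ 0.3293.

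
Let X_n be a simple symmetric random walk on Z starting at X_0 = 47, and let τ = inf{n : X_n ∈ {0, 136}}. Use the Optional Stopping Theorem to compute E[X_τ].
E[X_τ] = 47

X_n is a martingale and τ is a bounded-mean stopping time (indeed τ is finite a.s. with bounded expectation since the walk is in a bounded region). By the OST, E[X_τ] = E[X_0] = 47. Equivalently: E[X_τ] = 136 · P(hit 136 first) + 0 · P(hit 0 first) = 136 · (47/136) = 47.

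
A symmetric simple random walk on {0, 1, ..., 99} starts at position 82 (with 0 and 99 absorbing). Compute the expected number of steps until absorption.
E[τ | X_0 = 82] = 1394

Let v_k = E[τ | X_0 = k]. Boundary: v_0 = v_99 = 0. Recurrence: v_k = 1 + (v_{k-1} + v_{k+1})/2 for 1 ≤ k ≤ 98. The particular solution to v_k − (v_{k-1} + v_{k+1})/2 = 1 is v_k = −k^2. Adding homogeneous solution A + B k and matching boundaries gives v_k = k (99 − k). Substituting k = 82: v_82 = 82 · 17 = 1394.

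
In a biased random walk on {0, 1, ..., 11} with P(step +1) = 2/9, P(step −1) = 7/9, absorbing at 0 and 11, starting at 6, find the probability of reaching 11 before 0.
P(hit 11 before 0) = (1 − (7/2)^6) / (1 − (7/2)^11) = 752544/395464939

Let u_k denote P(reach 11 before 0 | start at k). Boundary: u_0 = 0, u_11 = 1. Recurrence: u_k = 2/9·u_{k+1} + 7/9·u_{k-1} for 1 ≤ k ≤ 10. Try u_k = A + B·r^k with r = q/p = (7/9)/(2/9) = 7/2. Substitution satisfies the recurrence; boundary conditions give:
  u_k = (1 − r^k) / (1 − r^N) = (1 − (7/2)^6) / (1 − (7/2)^11) = 752544/395464939.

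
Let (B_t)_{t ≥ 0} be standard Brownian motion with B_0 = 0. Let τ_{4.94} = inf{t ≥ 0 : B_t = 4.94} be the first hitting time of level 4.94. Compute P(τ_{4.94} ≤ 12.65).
P(τ_{4.94} ≤ 12.65) = 2(1 − Φ(4.94/√12.65)) = 2(1 − Φ(1.3889)) ≈ 0.1649

By the reflection principle for standard BM, P(τ_b ≤ t) = 2 · P(B_t ≥ b). Since B_t ~ N(0, t), P(B_t ≥ 4.94) = 1 − Φ(4.94/√t) = 1 − Φ(4.94/√12.65) = 1 − Φ(1.3889) ≈ 0.08243. Doubling: P(τ_{4.94} ≤ 12.65) ≈ 2 · 0.08243 = 0.16486 ≈ 0.1649.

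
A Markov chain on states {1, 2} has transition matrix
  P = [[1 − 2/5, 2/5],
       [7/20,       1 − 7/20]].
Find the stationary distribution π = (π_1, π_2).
π_1 = 7/15, π_2 = 8/15

Solve πP = π with π_1 + π_2 = 1. From πP = π: π_1 · (1 − 2/5) + π_2 · 7/20 = π_1 ⇒ π_2 · 7/20 = π_1 · 2/5 ⇒ π_2/π_1 = (2/5)/(7/20) = 8/7. Together with π_1 + π_2 = 1:
  π_1 = (7/20)/(2/5 + 7/20) = (7/20)/(3/4) = 7/15,
  π_2 = (2/5)/(2/5 + 7/20) = (2/5)/(3/4) = 8/15.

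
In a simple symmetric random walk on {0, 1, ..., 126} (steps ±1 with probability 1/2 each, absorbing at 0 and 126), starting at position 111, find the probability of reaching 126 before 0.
P(hit 126 before 0) = 111/126 = 37/42

Let u_k = P(hit 126 before 0 | start at k). Then u_0 = 0, u_126 = 1, and u_k = u_{k-1}/2 + u_{k+1}/2 for 1 ≤ k ≤ 125. This harmonic recurrence is solved by u_k = k/126, giving u_111 = 111/126 = 37/42.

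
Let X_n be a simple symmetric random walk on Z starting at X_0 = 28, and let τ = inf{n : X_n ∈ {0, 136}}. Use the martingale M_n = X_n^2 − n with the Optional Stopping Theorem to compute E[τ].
E[τ] = 3024

M_n = X_n^2 − n is a martingale (since E[X_{n+1}^2 | F_n] = X_n^2 + 1). By OST (τ has finite mean in a bounded region), E[M_τ] = E[M_0] = X_0^2 − 0 = 28^2 = 784. Also E[M_τ] = E[X_τ^2] − E[τ]. The walk exits at 0 or 136, with P(hit 136 first) = 28/136, so E[X_τ^2] = 136^2 · 28/136 + 0 = 3808. Thus E[τ] = E[X_τ^2] − E[M_τ] = 3808 − 784 = 3024 = 28(136 − 28) = 3024.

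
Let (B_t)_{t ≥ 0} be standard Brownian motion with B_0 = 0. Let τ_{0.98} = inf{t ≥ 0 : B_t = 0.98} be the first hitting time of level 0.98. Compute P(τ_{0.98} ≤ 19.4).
P(τ_{0.98} ≤ 19.4) = 2(1 − Φ(0.98/√19.4)) = 2(1 − Φ(0.2225)) ≈ 0.8239

By the reflection principle for standard BM, P(τ_b ≤ t) = 2 · P(B_t ≥ b). Since B_t ~ N(0, t), P(B_t ≥ 0.98) = 1 − Φ(0.98/√t) = 1 − Φ(0.98/√19.4) = 1 − Φ(0.2225) ≈ 0.41196. Doubling: P(τ_{0.98} ≤ 19.4) ≈ 2 · 0.41196 = 0.82392 ≈ 0.8239.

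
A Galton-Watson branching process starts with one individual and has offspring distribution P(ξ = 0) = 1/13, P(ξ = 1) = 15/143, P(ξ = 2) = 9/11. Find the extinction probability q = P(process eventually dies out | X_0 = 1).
q = 11/117

The pgf is f(s) = 1/13 + 15/143·s + 9/11·s². The extinction probability q is the smallest fixed point of f in [0, 1]. Setting s = f(s):
  9/11·s² + (15/143 − 1)·s + 1/13 = 0
  9/11·s² − (1/13 + 9/11)·s + 1/13 = 0
which factors as (s − 1)·(9/11·s − 1/13) = 0, giving roots s = 1 and s = (1/13)/(9/11) = 11/117.
Mean offspring μ = 15/143 + 2·9/11 = 249/143 > 1 (supercritical), so q < 1. The extinction probability is the smaller root: q = (1/13)/(9/11) = 11/117.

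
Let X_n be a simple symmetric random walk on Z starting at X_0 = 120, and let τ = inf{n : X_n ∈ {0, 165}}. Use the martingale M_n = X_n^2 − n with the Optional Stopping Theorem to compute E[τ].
E[τ] = 5400

M_n = X_n^2 − n is a martingale (since E[X_{n+1}^2 | F_n] = X_n^2 + 1). By OST (τ has finite mean in a bounded region), E[M_τ] = E[M_0] = X_0^2 − 0 = 120^2 = 14400. Also E[M_τ] = E[X_τ^2] − E[τ]. The walk exits at 0 or 165, with P(hit 165 first) = 120/165, so E[X_τ^2] = 165^2 · 120/165 + 0 = 19800. Thus E[τ] = E[X_τ^2] − E[M_τ] = 19800 − 14400 = 5400 = 120(165 − 120) = 5400.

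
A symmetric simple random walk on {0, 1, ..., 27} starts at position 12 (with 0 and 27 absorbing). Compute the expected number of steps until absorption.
E[τ | X_0 = 12] = 180

Let v_k = E[τ | X_0 = k]. Boundary: v_0 = v_27 = 0. Recurrence: v_k = 1 + (v_{k-1} + v_{k+1})/2 for 1 ≤ k ≤ 26. The particular solution to v_k − (v_{k-1} + v_{k+1})/2 = 1 is v_k = −k^2. Adding homogeneous solution A + B k and matching boundaries gives v_k = k (27 − k). Substituting k = 12: v_12 = 12 · 15 = 180.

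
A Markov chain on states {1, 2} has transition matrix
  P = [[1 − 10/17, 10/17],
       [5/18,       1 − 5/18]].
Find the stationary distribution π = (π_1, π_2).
π_1 = 17/53, π_2 = 36/53

Solve πP = π with π_1 + π_2 = 1. From πP = π: π_1 · (1 − 10/17) + π_2 · 5/18 = π_1 ⇒ π_2 · 5/18 = π_1 · 10/17 ⇒ π_2/π_1 = (10/17)/(5/18) = 36/17. Together with π_1 + π_2 = 1:
  π_1 = (5/18)/(10/17 + 5/18) = (5/18)/(265/306) = 17/53,
  π_2 = (10/17)/(10/17 + 5/18) = (10/17)/(265/306) = 36/53.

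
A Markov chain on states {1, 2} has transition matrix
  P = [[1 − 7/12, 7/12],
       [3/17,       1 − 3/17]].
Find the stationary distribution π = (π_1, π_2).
π_1 = 36/155, π_2 = 119/155

Solve πP = π with π_1 + π_2 = 1. From πP = π: π_1 · (1 − 7/12) + π_2 · 3/17 = π_1 ⇒ π_2 · 3/17 = π_1 · 7/12 ⇒ π_2/π_1 = (7/12)/(3/17) = 119/36. Together with π_1 + π_2 = 1:
  π_1 = (3/17)/(7/12 + 3/17) = (3/17)/(155/204) = 36/155,
  π_2 = (7/12)/(7/12 + 3/17) = (7/12)/(155/204) = 119/155.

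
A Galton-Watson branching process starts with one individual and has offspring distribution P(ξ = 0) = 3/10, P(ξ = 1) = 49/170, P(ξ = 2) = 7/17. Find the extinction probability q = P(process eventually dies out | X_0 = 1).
q = 51/70

The pgf is f(s) = 3/10 + 49/170·s + 7/17·s². The extinction probability q is the smallest fixed point of f in [0, 1]. Setting s = f(s):
  7/17·s² + (49/170 − 1)·s + 3/10 = 0
  7/17·s² − (3/10 + 7/17)·s + 3/10 = 0
which factors as (s − 1)·(7/17·s − 3/10) = 0, giving roots s = 1 and s = (3/10)/(7/17) = 51/70.
Mean offspring μ = 49/170 + 2·7/17 = 189/170 > 1 (supercritical), so q < 1. The extinction probability is the smaller root: q = (3/10)/(7/17) = 51/70.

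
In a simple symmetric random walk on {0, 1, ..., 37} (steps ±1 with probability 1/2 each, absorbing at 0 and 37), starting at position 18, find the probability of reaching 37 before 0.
P(hit 37 before 0) = 18/37

Let u_k = P(hit 37 before 0 | start at k). Then u_0 = 0, u_37 = 1, and u_k = u_{k-1}/2 + u_{k+1}/2 for 1 ≤ k ≤ 36. This harmonic recurrence is solved by u_k = k/37, giving u_18 = 18/37.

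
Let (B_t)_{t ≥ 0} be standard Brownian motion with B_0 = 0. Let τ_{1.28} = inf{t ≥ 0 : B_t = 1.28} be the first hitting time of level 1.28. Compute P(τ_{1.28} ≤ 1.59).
P(τ_{1.28} ≤ 1.59) = 2(1 − Φ(1.28/√1.59)) = 2(1 − Φ(1.0151)) ≈ 0.3101

By the reflection principle for standard BM, P(τ_b ≤ t) = 2 · P(B_t ≥ b). Since B_t ~ N(0, t), P(B_t ≥ 1.28) = 1 − Φ(1.28/√t) = 1 − Φ(1.28/√1.59) = 1 − Φ(1.0151) ≈ 0.15503. Doubling: P(τ_{1.28} ≤ 1.59) ≈ 2 · 0.15503 = 0.31006 ≈ 0.3101.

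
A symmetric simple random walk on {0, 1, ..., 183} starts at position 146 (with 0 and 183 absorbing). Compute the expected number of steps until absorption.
E[τ | X_0 = 146] = 5402

Let v_k = E[τ | X_0 = k]. Boundary: v_0 = v_183 = 0. Recurrence: v_k = 1 + (v_{k-1} + v_{k+1})/2 for 1 ≤ k ≤ 182. The particular solution to v_k − (v_{k-1} + v_{k+1})/2 = 1 is v_k = −k^2. Adding homogeneous solution A + B k and matching boundaries gives v_k = k (183 − k). Substituting k = 146: v_146 = 146 · 37 = 5402.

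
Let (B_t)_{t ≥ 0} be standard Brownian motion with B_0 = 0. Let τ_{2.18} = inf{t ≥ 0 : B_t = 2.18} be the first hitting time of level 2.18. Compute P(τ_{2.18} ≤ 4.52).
P(τ_{2.18} ≤ 4.52) = 2(1 − Φ(2.18/√4.52)) = 2(1 − Φ(1.0254)) ≈ 0.3052

By the reflection principle for standard BM, P(τ_b ≤ t) = 2 · P(B_t ≥ b). Since B_t ~ N(0, t), P(B_t ≥ 2.18) = 1 − Φ(2.18/√t) = 1 − Φ(2.18/√4.52) = 1 − Φ(1.0254) ≈ 0.15259. Doubling: P(τ_{2.18} ≤ 4.52) ≈ 2 · 0.15259 = 0.30518 ≈ 0.3052.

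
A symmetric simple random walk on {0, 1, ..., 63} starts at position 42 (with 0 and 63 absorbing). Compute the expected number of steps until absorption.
E[τ | X_0 = 42] = 882

Let v_k = E[τ | X_0 = k]. Boundary: v_0 = v_63 = 0. Recurrence: v_k = 1 + (v_{k-1} + v_{k+1})/2 for 1 ≤ k ≤ 62. The particular solution to v_k − (v_{k-1} + v_{k+1})/2 = 1 is v_k = −k^2. Adding homogeneous solution A + B k and matching boundaries gives v_k = k (63 − k). Substituting k = 42: v_42 = 42 · 21 = 882.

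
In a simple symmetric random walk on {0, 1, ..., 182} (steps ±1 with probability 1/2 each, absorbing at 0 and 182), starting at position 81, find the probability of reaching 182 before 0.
P(hit 182 before 0) = 81/182

Let u_k = P(hit 182 before 0 | start at k). Then u_0 = 0, u_182 = 1, and u_k = u_{k-1}/2 + u_{k+1}/2 for 1 ≤ k ≤ 181. This harmonic recurrence is solved by u_k = k/182, giving u_81 = 81/182.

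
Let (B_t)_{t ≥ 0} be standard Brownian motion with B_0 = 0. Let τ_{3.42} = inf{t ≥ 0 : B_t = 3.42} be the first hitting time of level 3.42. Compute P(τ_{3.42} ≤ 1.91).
P(τ_{3.42} ≤ 1.91) = 2(1 − Φ(3.42/√1.91)) = 2(1 − Φ(2.4746)) ≈ 0.0133

By the reflection principle for standard BM, P(τ_b ≤ t) = 2 · P(B_t ≥ b). Since B_t ~ N(0, t), P(B_t ≥ 3.42) = 1 − Φ(3.42/√t) = 1 − Φ(3.42/√1.91) = 1 − Φ(2.4746) ≈ 0.00667. Doubling: P(τ_{3.42} ≤ 1.91) ≈ 2 · 0.00667 = 0.01334 ≈ 0.0133.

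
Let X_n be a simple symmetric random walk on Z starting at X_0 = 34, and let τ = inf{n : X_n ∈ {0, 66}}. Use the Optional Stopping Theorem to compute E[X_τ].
E[X_τ] = 34

X_n is a martingale and τ is a bounded-mean stopping time (indeed τ is finite a.s. with bounded expectation since the walk is in a bounded region). By the OST, E[X_τ] = E[X_0] = 34. Equivalently: E[X_τ] = 66 · P(hit 66 first) + 0 · P(hit 0 first) = 66 · (34/66) = 34.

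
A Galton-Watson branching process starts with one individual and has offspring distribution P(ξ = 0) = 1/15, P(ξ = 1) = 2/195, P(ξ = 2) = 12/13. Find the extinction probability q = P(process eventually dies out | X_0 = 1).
q = 13/180

The pgf is f(s) = 1/15 + 2/195·s + 12/13·s². The extinction probability q is the smallest fixed point of f in [0, 1]. Setting s = f(s):
  12/13·s² + (2/195 − 1)·s + 1/15 = 0
  12/13·s² − (1/15 + 12/13)·s + 1/15 = 0
which factors as (s − 1)·(12/13·s − 1/15) = 0, giving roots s = 1 and s = (1/15)/(12/13) = 13/180.
Mean offspring μ = 2/195 + 2·12/13 = 362/195 > 1 (supercritical), so q < 1. The extinction probability is the smaller root: q = (1/15)/(12/13) = 13/180.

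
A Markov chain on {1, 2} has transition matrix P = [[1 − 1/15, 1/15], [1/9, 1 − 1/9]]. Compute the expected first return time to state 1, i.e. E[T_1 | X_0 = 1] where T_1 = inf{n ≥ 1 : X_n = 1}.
E[T_1 | X_0 = 1] = 1/π_1 = 8/5

For an irreducible recurrent Markov chain with stationary distribution π, E[T_i | X_0 = i] = 1/π_i (Kac's formula). Here π_1 = (1/9)/(1/15 + 1/9) = (1/9)/(8/45) = 5/8, so E[T_1 | X_0 = 1] = 1/π_1 = (1/15 + 1/9)/(1/9) = (8/45)/(1/9) = 8/5.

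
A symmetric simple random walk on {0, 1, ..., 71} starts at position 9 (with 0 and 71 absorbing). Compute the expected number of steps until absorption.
E[τ | X_0 = 9] = 558

Let v_k = E[τ | X_0 = k]. Boundary: v_0 = v_71 = 0. Recurrence: v_k = 1 + (v_{k-1} + v_{k+1})/2 for 1 ≤ k ≤ 70. The particular solution to v_k − (v_{k-1} + v_{k+1})/2 = 1 is v_k = −k^2. Adding homogeneous solution A + B k and matching boundaries gives v_k = k (71 − k). Substituting k = 9: v_9 = 9 · 62 = 558.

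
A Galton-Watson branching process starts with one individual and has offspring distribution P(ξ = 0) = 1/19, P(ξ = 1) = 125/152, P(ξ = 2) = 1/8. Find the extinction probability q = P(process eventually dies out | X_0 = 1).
q = 8/19

The pgf is f(s) = 1/19 + 125/152·s + 1/8·s². The extinction probability q is the smallest fixed point of f in [0, 1]. Setting s = f(s):
  1/8·s² + (125/152 − 1)·s + 1/19 = 0
  1/8·s² − (1/19 + 1/8)·s + 1/19 = 0
which factors as (s − 1)·(1/8·s − 1/19) = 0, giving roots s = 1 and s = (1/19)/(1/8) = 8/19.
Mean offspring μ = 125/152 + 2·1/8 = 163/152 > 1 (supercritical), so q < 1. The extinction probability is the smaller root: q = (1/19)/(1/8) = 8/19.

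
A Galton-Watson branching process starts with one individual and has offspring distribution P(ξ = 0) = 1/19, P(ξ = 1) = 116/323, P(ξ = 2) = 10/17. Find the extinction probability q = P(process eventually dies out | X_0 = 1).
q = 17/190

The pgf is f(s) = 1/19 + 116/323·s + 10/17·s². The extinction probability q is the smallest fixed point of f in [0, 1]. Setting s = f(s):
  10/17·s² + (116/323 − 1)·s + 1/19 = 0
  10/17·s² − (1/19 + 10/17)·s + 1/19 = 0
which factors as (s − 1)·(10/17·s − 1/19) = 0, giving roots s = 1 and s = (1/19)/(10/17) = 17/190.
Mean offspring μ = 116/323 + 2·10/17 = 496/323 > 1 (supercritical), so q < 1. The extinction probability is the smaller root: q = (1/19)/(10/17) = 17/190.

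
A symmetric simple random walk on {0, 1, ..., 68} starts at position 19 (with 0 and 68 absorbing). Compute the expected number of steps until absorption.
E[τ | X_0 = 19] = 931

Let v_k = E[τ | X_0 = k]. Boundary: v_0 = v_68 = 0. Recurrence: v_k = 1 + (v_{k-1} + v_{k+1})/2 for 1 ≤ k ≤ 67. The particular solution to v_k − (v_{k-1} + v_{k+1})/2 = 1 is v_k = −k^2. Adding homogeneous solution A + B k and matching boundaries gives v_k = k (68 − k). Substituting k = 19: v_19 = 19 · 49 = 931.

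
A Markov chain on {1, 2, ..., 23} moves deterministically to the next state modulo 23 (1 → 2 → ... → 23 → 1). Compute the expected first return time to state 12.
E[T_12 | X_0 = 12] = 23

The chain cycles deterministically, so starting at state 12 it returns in exactly 23 steps. Equivalently, the stationary distribution is uniform π_j = 1/23 for every state j, so by Kac's formula E[T_12] = 1/π_12 = 23.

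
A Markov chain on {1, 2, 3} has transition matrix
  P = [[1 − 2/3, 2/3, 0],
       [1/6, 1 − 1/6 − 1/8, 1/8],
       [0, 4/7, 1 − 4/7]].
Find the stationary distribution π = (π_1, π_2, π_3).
π = (8/47, 32/47, 7/47)

This is a birth-death chain on three states, which satisfies detailed balance: π_1 · P_{12} = π_2 · P_{21} and π_2 · P_{23} = π_3 · P_{32}.
From π_1 · 2/3 = π_2 · 1/6: π_2/π_1 = (2/3)/(1/6) = 4.
From π_2 · 1/8 = π_3 · 4/7: π_3/π_2 = (1/8)/(4/7) = 7/32.
Take π_1 proportional to 1; then unnormalized π = (1, 4, 7/8). Normalize by dividing by the sum 47/8:
  π = (8/47, 32/47, 7/47).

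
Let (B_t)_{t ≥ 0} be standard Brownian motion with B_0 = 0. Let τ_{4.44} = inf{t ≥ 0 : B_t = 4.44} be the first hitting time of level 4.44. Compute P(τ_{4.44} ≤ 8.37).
P(τ_{4.44} ≤ 8.37) = 2(1 − Φ(4.44/√8.37)) = 2(1 − Φ(1.5347)) ≈ 0.1249

By the reflection principle for standard BM, P(τ_b ≤ t) = 2 · P(B_t ≥ b). Since B_t ~ N(0, t), P(B_t ≥ 4.44) = 1 − Φ(4.44/√t) = 1 − Φ(4.44/√8.37) = 1 − Φ(1.5347) ≈ 0.06243. Doubling: P(τ_{4.44} ≤ 8.37) ≈ 2 · 0.06243 = 0.12486 ≈ 0.1249.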